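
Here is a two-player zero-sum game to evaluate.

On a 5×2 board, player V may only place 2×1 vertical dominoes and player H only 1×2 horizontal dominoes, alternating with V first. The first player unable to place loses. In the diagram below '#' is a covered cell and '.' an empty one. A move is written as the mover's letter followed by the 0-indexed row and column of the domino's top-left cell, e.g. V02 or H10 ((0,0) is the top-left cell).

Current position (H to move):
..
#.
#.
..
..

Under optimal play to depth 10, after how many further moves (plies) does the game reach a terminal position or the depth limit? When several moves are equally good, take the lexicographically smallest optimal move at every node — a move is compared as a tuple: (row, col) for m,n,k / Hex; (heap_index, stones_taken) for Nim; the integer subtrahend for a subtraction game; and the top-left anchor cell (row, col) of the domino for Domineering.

PV length from [../#./#./../..]: 3 plies

[../#./#./../..] H move#1: H00:-1/##/#./#./../.., H30:+1/../#./#./##/..*, H40:+1/../#./#./../##
[../#./#./##/..] V move#2: V01:-1/.#/##/#./##/..*, V11:-1/../##/##/##/..
[.#/##/#./##/..] H move#3: H40:+1/.#/##/#./##/##*
[.#/##/#./##/##] end (terminal -1, V#4); searched ../#./#./../.. to 10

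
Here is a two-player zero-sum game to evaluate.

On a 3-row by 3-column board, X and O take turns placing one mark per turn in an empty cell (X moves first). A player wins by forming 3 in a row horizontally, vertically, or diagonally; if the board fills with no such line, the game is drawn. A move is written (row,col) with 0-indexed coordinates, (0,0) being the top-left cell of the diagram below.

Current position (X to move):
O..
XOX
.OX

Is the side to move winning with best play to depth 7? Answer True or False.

p1 X@[O../XOX/.OX]: (0,1)[OX./XOX/.OX]+0 (0,2)[O.X/XOX/.OX]+1* (2,0)[O../XOX/XOX]-1
p2 O@[O.X/XOX/.OX] terminal -1; root [O../XOX/.OX] d7

X winning at [O../XOX/.OX]: True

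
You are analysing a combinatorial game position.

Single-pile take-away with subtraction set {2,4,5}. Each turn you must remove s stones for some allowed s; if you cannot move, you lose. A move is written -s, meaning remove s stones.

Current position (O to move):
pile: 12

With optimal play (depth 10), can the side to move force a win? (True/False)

[12] O move#1: -2:-1/10, -4:+1/8*, -5:+1/7
[8] X move#2: -2:-1/6*, -4:-1/4, -5:-1/3
[6] O move#3: -2:-1/4, -4:-1/2, -5:+1/1*
[1] end (terminal -1, X#4); searched 12 to 10

O winning at [12]: True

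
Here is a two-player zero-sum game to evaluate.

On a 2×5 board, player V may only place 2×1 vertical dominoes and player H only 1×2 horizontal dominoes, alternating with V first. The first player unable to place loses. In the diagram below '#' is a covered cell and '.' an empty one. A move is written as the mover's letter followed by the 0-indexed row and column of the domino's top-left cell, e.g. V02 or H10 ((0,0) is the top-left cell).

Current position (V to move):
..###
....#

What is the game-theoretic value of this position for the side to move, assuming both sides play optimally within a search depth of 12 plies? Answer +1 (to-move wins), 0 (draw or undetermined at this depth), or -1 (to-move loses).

[..###/....#] V move#1: V00:-1/#.###/#...#, V01:+1/.####/.#..#*
[.####/.#..#] H move#2: H12:-1/.####/.####*
[.####/.####] V move#3: V00:+1/#####/#####*
[#####/#####] end (terminal -1, H#4); searched ..###/....# to 12

value(..###/....#, V) = +1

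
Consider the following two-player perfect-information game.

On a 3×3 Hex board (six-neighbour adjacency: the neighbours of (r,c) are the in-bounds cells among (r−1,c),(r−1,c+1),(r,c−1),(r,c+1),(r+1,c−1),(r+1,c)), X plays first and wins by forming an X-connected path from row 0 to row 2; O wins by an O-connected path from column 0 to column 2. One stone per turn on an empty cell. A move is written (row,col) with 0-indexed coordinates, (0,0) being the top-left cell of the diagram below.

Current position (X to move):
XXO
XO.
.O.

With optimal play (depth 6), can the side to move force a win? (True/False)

X winning at [XXO/XO./.O.]: True

ply 1, X at XXO/XO./.O. | (1,2)=-1→XXO/XOX/.O.; (2,0)=+1→XXO/XO./XO.*; (2,2)=-1→XXO/XO./.OX
ply 2: XXO/XO./XO. is terminal -1 (O); from XXO/XO./.O. depth 6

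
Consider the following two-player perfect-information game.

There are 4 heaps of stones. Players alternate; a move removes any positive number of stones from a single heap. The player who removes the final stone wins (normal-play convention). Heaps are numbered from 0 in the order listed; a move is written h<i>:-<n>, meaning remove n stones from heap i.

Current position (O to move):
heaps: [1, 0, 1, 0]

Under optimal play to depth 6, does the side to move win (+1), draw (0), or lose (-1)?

value((1,0,1,0), O) = -1

ply 1, O at (1,0,1,0) | h0:-1=-1→(0,0,1,0)*; h2:-1=-1→(1,0,0,0)
ply 2, X at (0,0,1,0) | h2:-1=+1→(0,0,0,0)*
ply 3: (0,0,0,0) is terminal -1 (O); from (1,0,1,0) depth 6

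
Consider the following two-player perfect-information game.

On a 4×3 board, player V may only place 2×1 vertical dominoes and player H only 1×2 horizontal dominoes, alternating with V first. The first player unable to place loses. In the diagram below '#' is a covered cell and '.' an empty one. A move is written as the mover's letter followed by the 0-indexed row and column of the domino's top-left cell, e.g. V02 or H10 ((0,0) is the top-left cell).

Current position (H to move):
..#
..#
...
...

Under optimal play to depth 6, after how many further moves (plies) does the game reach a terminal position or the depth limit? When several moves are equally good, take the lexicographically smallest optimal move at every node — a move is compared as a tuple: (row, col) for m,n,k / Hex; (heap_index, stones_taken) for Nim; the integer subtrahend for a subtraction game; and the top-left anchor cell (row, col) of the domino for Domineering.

PV length from [..#/..#/.../...]: 4 plies

p1 H@[..#/..#/.../...]: H00[###/..#/.../...]-1* H10[..#/###/.../...]-1 H20[..#/..#/##./...]-1 H21[..#/..#/.##/...]-1 H30[..#/..#/.../##.]-1 H31[..#/..#/.../.##]-1
p2 V@[###/..#/.../...]: V10[###/#.#/#../...]-1 V11[###/.##/.#./...]+1* V20[###/..#/#../#..]-1 V21[###/..#/.#./.#.]+1 V22[###/..#/..#/..#]-1
p3 H@[###/.##/.#./...]: H30[###/.##/.#./##.]-1* H31[###/.##/.#./.##]-1
p4 V@[###/.##/.#./##.]: V10[###/###/##./##.]+1* V22[###/.##/.##/###]+1
p5 H@[###/###/##./##.] terminal -1; root [..#/..#/.../...] d6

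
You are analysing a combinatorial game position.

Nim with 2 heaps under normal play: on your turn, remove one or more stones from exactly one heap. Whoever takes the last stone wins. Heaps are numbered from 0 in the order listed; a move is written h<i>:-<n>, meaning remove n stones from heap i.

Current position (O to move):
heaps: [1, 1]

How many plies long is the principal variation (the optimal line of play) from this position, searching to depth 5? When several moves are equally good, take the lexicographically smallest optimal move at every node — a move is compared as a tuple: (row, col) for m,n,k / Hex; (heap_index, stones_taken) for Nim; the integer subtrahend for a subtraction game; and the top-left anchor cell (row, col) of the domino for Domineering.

p1 O@[(1,1)]: h0:-1[(0,1)]-1* h1:-1[(1,0)]-1
p2 X@[(0,1)]: h1:-1[(0,0)]+1*
p3 O@[(0,0)] terminal -1; root [(1,1)] d5

PV length from [(1,1)]: 2 plies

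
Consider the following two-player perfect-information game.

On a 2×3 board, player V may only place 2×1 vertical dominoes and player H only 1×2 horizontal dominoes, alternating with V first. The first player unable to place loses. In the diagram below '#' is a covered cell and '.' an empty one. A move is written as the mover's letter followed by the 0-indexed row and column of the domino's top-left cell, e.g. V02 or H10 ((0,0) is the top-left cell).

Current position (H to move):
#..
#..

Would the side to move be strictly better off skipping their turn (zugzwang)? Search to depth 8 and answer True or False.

p1 H@[#../#..]: H01[###/#..]+1* H11[#../###]+1
p2 V@[###/#..] terminal -1; root [#../#..] d8
pass branch (V moves first from the same position):
  | p1 V@[#../#..]: V01[##./##.]+1* V02[#.#/#.#]+1
  | p2 H@[##./##.] terminal -1; root [#../#..] d8
H moving scores +1; H passing scores -1

zugzwang(#../#.., H) = False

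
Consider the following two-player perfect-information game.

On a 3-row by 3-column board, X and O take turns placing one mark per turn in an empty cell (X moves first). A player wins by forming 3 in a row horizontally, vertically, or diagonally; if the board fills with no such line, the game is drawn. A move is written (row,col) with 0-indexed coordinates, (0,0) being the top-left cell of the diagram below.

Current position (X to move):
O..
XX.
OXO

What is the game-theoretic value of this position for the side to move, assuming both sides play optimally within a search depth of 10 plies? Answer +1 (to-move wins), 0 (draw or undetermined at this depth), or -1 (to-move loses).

[O../XX./OXO] X move#1: (0,1):+1/OX./XX./OXO*, (0,2):+1/O.X/XX./OXO, (1,2):+1/O../XXX/OXO
[OX./XX./OXO] end (terminal -1, O#2); searched O../XX./OXO to 10

value(O../XX./OXO, X) = +1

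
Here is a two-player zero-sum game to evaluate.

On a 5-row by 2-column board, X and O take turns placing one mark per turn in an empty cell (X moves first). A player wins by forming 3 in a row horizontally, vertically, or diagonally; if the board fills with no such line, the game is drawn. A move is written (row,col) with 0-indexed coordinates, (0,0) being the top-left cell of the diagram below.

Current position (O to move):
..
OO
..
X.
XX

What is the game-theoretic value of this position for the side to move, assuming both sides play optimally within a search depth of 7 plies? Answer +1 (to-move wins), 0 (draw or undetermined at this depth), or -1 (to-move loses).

value(../OO/../X./XX, O) = +1

[../OO/../X./XX] O move#1: (0,0):-1/O./OO/../X./XX, (0,1):-1/.O/OO/../X./XX, (2,0):+1/../OO/O./X./XX*, (2,1):-1/../OO/.O/X./XX, (3,1):-1/../OO/../XO/XX
[../OO/O./X./XX] X move#2: (0,0):-1/X./OO/O./X./XX*, (0,1):-1/.X/OO/O./X./XX, (2,1):-1/../OO/OX/X./XX, (3,1):-1/../OO/O./XX/XX
[X./OO/O./X./XX] O move#3: (0,1):+0/XO/OO/O./X./XX, (2,1):+1/X./OO/OO/X./XX*, (3,1):+0/X./OO/O./XO/XX
[X./OO/OO/X./XX] X move#4: (0,1):-1/XX/OO/OO/X./XX*, (3,1):-1/X./OO/OO/XX/XX
[XX/OO/OO/X./XX] O move#5: (3,1):+1/XX/OO/OO/XO/XX*
[XX/OO/OO/XO/XX] end (terminal -1, X#6); searched ../OO/../X./XX to 7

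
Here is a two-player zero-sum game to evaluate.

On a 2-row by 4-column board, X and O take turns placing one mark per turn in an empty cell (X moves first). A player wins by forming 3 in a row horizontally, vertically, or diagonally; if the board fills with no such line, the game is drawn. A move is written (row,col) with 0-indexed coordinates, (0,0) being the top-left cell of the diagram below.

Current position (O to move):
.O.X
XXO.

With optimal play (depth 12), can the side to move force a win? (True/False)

O winning at [.O.X/XXO.]: False

p1 O@[.O.X/XXO.]: (0,0)[OO.X/XXO.]+0* (0,2)[.OOX/XXO.]+0 (1,3)[.O.X/XXOO]+0
p2 X@[OO.X/XXO.]: (0,2)[OOXX/XXO.]+0* (1,3)[OO.X/XXOX]-1
p3 O@[OOXX/XXO.]: (1,3)[OOXX/XXOO]+0*
p4 X@[OOXX/XXOO] terminal +0; root [.O.X/XXO.] d12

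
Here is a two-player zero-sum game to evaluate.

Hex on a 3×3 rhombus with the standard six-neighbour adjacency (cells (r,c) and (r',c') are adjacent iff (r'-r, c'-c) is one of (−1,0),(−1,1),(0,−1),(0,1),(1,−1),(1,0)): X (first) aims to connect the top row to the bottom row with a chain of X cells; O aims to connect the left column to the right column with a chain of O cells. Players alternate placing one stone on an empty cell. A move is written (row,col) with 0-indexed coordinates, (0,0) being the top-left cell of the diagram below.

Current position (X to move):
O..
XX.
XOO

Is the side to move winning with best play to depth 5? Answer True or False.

X winning at [O../XX./XOO]: True

[O../XX./XOO] X move#1: (0,1):+1/OX./XX./XOO*, (0,2):+1/O.X/XX./XOO, (1,2):+1/O../XXX/XOO
[OX./XX./XOO] end (terminal -1, O#2); searched O../XX./XOO to 5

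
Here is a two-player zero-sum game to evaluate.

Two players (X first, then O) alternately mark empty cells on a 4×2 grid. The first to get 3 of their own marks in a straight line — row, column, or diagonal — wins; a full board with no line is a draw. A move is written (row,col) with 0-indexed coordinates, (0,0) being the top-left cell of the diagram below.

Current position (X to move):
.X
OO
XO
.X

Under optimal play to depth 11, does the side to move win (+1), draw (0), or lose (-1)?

ply 1, X at .X/OO/XO/.X | (0,0)=+0→XX/OO/XO/.X*; (3,0)=+0→.X/OO/XO/XX
ply 2, O at XX/OO/XO/.X | (3,0)=+0→XX/OO/XO/OX*
ply 3: XX/OO/XO/OX is terminal +0 (X); from .X/OO/XO/.X depth 11

value(.X/OO/XO/.X, X) = 0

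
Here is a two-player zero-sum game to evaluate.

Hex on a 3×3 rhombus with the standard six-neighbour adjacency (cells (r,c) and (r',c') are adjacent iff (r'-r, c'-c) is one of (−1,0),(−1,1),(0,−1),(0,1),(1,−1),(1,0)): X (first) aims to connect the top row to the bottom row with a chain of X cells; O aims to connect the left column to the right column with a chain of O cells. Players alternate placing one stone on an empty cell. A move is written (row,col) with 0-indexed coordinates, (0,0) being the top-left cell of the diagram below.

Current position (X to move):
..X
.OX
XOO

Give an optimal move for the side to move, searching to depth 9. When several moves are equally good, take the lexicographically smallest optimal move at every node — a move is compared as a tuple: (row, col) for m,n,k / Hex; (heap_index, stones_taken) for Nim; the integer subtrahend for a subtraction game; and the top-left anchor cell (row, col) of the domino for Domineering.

X's best at [..X/.OX/XOO]: (1,0)

ply 1, X at ..X/.OX/XOO | (0,0)=-1→X.X/.OX/XOO; (0,1)=-1→.XX/.OX/XOO; (1,0)=+1→..X/XOX/XOO*
ply 2, O at ..X/XOX/XOO | (0,0)=-1→O.X/XOX/XOO*; (0,1)=-1→.OX/XOX/XOO
ply 3, X at O.X/XOX/XOO | (0,1)=+1→OXX/XOX/XOO*
ply 4: OXX/XOX/XOO is terminal -1 (O); from ..X/.OX/XOO depth 9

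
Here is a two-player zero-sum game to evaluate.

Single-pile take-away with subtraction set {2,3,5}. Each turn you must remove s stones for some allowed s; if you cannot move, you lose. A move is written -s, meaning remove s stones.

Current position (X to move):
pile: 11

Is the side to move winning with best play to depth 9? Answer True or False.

[11] X move#1: -2:-1/9, -3:+1/8*, -5:-1/6
[8] O move#2: -2:-1/6*, -3:-1/5, -5:-1/3
[6] X move#3: -2:-1/4, -3:-1/3, -5:+1/1*
[1] end (terminal -1, O#4); searched 11 to 9

X winning at [11]: True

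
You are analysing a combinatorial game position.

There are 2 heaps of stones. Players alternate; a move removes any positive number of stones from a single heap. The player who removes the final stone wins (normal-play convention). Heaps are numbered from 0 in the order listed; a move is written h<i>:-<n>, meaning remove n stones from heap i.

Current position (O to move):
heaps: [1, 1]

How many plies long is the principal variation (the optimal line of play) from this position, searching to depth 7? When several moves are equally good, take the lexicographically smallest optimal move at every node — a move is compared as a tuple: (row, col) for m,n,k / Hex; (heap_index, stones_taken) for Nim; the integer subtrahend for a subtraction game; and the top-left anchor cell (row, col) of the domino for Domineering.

PV length from [(1,1)]: 2 plies

p1 O@[(1,1)]: h0:-1[(0,1)]-1* h1:-1[(1,0)]-1
p2 X@[(0,1)]: h1:-1[(0,0)]+1*
p3 O@[(0,0)] terminal -1; root [(1,1)] d7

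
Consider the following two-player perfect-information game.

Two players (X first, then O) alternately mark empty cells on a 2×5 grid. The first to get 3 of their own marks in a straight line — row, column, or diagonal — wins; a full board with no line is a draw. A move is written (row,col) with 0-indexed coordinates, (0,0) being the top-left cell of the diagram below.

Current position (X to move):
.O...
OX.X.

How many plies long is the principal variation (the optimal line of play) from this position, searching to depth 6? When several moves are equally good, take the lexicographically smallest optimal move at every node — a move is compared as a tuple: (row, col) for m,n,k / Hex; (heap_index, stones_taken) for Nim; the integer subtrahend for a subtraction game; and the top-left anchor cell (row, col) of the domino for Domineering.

[.O.../OX.X.] X move#1: (0,0):+0/XO.../OX.X., (0,2):+0/.OX../OX.X., (0,3):+0/.O.X./OX.X., (0,4):+0/.O..X/OX.X., (1,2):+1/.O.../OXXX.*, (1,4):+0/.O.../OX.XX
[.O.../OXXX.] end (terminal -1, O#2); searched .O.../OX.X. to 6

PV length from [.O.../OX.X.]: 1 ply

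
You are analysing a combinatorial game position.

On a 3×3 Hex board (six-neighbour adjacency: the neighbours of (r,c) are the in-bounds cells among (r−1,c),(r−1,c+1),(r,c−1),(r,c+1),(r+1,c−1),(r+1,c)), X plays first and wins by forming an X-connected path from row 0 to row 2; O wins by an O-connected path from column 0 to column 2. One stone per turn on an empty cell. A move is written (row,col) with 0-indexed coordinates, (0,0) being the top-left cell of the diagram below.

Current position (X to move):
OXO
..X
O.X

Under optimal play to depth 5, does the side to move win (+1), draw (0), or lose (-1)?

value(OXO/..X/O.X, X) = +1

ply 1, X at OXO/..X/O.X | (1,0)=-1→OXO/X.X/O.X; (1,1)=+1→OXO/.XX/O.X*; (2,1)=-1→OXO/..X/OXX
ply 2: OXO/.XX/O.X is terminal -1 (O); from OXO/..X/O.X depth 5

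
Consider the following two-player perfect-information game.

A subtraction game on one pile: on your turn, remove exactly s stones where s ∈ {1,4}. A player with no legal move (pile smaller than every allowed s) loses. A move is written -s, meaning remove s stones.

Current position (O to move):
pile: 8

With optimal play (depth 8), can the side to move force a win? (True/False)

O winning at [8]: True

[8] O move#1: -1:+1/7*, -4:-1/4
[7] X move#2: -1:-1/6*, -4:-1/3
[6] O move#3: -1:+1/5*, -4:+1/2
[5] X move#4: -1:-1/4*, -4:-1/1
[4] O move#5: -1:-1/3, -4:+1/0*
[0] end (terminal -1, X#6); searched 8 to 8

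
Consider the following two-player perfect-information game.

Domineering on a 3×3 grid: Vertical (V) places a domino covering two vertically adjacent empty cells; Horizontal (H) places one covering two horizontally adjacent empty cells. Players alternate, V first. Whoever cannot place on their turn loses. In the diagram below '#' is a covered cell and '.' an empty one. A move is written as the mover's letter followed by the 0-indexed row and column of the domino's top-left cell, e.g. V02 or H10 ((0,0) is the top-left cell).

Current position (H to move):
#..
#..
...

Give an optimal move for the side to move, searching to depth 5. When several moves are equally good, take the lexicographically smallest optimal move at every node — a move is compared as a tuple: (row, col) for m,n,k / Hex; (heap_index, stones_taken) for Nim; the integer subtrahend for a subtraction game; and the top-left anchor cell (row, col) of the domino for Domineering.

H's best at [#../#../...]: H11

ply 1, H at #../#../... | H01=-1→###/#../...; H11=+1→#../###/...*; H20=-1→#../#../##.; H21=-1→#../#../.##
ply 2: #../###/... is terminal -1 (V); from #../#../... depth 5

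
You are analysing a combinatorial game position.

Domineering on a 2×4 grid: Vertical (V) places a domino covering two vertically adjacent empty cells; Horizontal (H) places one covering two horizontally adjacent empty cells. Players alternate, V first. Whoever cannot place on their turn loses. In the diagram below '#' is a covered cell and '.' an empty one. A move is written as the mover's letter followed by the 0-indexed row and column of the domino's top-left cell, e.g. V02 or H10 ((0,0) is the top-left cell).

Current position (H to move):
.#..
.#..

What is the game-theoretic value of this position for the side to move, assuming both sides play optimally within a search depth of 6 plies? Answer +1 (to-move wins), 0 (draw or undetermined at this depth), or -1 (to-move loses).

value(.#../.#.., H) = +1

p1 H@[.#../.#..]: H02[.###/.#..]+1* H12[.#../.###]+1
p2 V@[.###/.#..]: V00[####/##..]-1*
p3 H@[####/##..]: H12[####/####]+1*
p4 V@[####/####] terminal -1; root [.#../.#..] d6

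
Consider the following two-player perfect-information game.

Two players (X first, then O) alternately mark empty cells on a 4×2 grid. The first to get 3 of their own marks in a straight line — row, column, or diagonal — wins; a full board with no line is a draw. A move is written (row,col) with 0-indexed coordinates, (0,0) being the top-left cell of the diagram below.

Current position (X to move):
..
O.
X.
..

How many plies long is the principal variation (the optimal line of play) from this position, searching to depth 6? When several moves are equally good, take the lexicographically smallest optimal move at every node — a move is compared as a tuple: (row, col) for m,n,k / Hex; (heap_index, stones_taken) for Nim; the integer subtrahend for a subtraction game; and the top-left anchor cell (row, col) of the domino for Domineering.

PV length from [../O./X./..]: 6 plies

ply 1, X at ../O./X./.. | (0,0)=+0→X./O./X./..*; (0,1)=+0→.X/O./X./..; (1,1)=+0→../OX/X./..; (2,1)=+0→../O./XX/..; (3,0)=+0→../O./X./X.; (3,1)=+0→../O./X./.X
ply 2, O at X./O./X./.. | (0,1)=+0→XO/O./X./..*; (1,1)=+0→X./OO/X./..; (2,1)=+0→X./O./XO/..; (3,0)=+0→X./O./X./O.; (3,1)=+0→X./O./X./.O
ply 3, X at XO/O./X./.. | (1,1)=+0→XO/OX/X./..*; (2,1)=+0→XO/O./XX/..; (3,0)=+0→XO/O./X./X.; (3,1)=+0→XO/O./X./.X
ply 4, O at XO/OX/X./.. | (2,1)=+0→XO/OX/XO/..*; (3,0)=+0→XO/OX/X./O.; (3,1)=+0→XO/OX/X./.O
ply 5, X at XO/OX/XO/.. | (3,0)=+0→XO/OX/XO/X.*; (3,1)=+0→XO/OX/XO/.X
ply 6, O at XO/OX/XO/X. | (3,1)=+0→XO/OX/XO/XO*
ply 7: XO/OX/XO/XO is terminal +0 (X); from ../O./X./.. depth 6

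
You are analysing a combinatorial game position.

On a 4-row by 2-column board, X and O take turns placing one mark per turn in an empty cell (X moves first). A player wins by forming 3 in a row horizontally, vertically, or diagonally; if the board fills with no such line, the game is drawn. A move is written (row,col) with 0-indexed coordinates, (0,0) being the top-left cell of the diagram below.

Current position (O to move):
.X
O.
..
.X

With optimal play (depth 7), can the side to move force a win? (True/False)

p1 O@[.X/O./../.X]: (0,0)[OX/O./../.X]+0 (1,1)[.X/OO/../.X]+0 (2,0)[.X/O./O./.X]+1* (2,1)[.X/O./.O/.X]+0 (3,0)[.X/O./../OX]+0
p2 X@[.X/O./O./.X]: (0,0)[XX/O./O./.X]-1* (1,1)[.X/OX/O./.X]-1 (2,1)[.X/O./OX/.X]-1 (3,0)[.X/O./O./XX]-1
p3 O@[XX/O./O./.X]: (1,1)[XX/OO/O./.X]+0 (2,1)[XX/O./OO/.X]+0 (3,0)[XX/O./O./OX]+1*
p4 X@[XX/O./O./OX] terminal -1; root [.X/O./../.X] d7

O winning at [.X/O./../.X]: True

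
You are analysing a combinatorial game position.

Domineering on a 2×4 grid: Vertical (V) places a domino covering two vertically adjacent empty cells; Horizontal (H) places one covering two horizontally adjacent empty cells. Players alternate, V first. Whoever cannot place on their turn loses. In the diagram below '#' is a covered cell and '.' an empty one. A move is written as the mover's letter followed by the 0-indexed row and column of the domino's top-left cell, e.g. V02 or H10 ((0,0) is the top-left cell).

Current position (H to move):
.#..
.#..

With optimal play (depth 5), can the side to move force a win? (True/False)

H winning at [.#../.#..]: True

ply 1, H at .#../.#.. | H02=+1→.###/.#..*; H12=+1→.#../.###
ply 2, V at .###/.#.. | V00=-1→####/##..*
ply 3, H at ####/##.. | H12=+1→####/####*
ply 4: ####/#### is terminal -1 (V); from .#../.#.. depth 5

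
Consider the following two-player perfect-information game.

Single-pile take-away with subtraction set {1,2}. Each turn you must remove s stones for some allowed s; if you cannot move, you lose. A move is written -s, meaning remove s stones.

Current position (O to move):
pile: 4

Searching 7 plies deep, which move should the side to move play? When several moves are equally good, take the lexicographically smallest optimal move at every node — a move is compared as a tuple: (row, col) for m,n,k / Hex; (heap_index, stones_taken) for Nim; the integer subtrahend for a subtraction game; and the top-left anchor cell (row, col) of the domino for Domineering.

O's best at [4]: -1

ply 1, O at 4 | -1=+1→3*; -2=-1→2
ply 2, X at 3 | -1=-1→2*; -2=-1→1
ply 3, O at 2 | -1=-1→1; -2=+1→0*
ply 4: 0 is terminal -1 (X); from 4 depth 7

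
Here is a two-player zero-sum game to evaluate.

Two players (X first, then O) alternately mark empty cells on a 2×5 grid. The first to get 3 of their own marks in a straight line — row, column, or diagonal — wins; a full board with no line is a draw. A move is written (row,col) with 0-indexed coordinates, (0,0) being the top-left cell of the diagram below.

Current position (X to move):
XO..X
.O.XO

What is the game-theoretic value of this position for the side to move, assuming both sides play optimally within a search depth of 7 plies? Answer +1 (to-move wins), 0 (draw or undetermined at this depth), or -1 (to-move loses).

[XO..X/.O.XO] X move#1: (0,2):+0/XOX.X/.O.XO*, (0,3):+0/XO.XX/.O.XO, (1,0):+0/XO..X/XO.XO, (1,2):+0/XO..X/.OXXO
[XOX.X/.O.XO] O move#2: (0,3):+0/XOXOX/.O.XO*, (1,0):-1/XOX.X/OO.XO, (1,2):-1/XOX.X/.OOXO
[XOXOX/.O.XO] X move#3: (1,0):+0/XOXOX/XO.XO*, (1,2):+0/XOXOX/.OXXO
[XOXOX/XO.XO] O move#4: (1,2):+0/XOXOX/XOOXO*
[XOXOX/XOOXO] end (terminal +0, X#5); searched XO..X/.O.XO to 7

value(XO..X/.O.XO, X) = 0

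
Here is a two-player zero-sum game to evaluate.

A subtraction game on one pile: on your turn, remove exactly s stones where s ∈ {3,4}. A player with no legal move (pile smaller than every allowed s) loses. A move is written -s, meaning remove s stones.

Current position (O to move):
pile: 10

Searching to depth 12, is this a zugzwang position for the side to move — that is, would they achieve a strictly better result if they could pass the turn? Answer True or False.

p1 O@[10]: -3[7]+1* -4[6]-1
p2 X@[7]: -3[4]-1* -4[3]-1
p3 O@[4]: -3[1]+1* -4[0]+1
p4 X@[1] terminal -1; root [10] d12
pass branch (X moves first from the same position):
  | p1 X@[10]: -3[7]+1* -4[6]-1
  | p2 O@[7]: -3[4]-1* -4[3]-1
  | p3 X@[4]: -3[1]+1* -4[0]+1
  | p4 O@[1] terminal -1; root [10] d12
O moving scores +1; O passing scores -1

zugzwang(10, O) = False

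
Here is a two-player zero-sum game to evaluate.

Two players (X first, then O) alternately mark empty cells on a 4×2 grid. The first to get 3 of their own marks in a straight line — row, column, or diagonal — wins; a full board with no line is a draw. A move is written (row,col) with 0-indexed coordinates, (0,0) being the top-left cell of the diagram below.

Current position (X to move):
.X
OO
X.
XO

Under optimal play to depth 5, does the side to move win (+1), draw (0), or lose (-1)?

ply 1, X at .X/OO/X./XO | (0,0)=-1→XX/OO/X./XO; (2,1)=+0→.X/OO/XX/XO*
ply 2, O at .X/OO/XX/XO | (0,0)=+0→OX/OO/XX/XO*
ply 3: OX/OO/XX/XO is terminal +0 (X); from .X/OO/X./XO depth 5

value(.X/OO/X./XO, X) = 0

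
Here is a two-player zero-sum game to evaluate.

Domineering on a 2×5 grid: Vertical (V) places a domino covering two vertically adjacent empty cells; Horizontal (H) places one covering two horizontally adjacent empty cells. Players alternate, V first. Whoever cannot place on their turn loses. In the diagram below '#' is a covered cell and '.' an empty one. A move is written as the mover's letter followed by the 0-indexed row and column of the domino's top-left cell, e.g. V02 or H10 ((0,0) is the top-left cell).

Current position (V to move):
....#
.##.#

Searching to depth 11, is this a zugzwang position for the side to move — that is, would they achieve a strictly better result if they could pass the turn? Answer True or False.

[....#/.##.#] V move#1: V00:-1/#...#/###.#*, V03:-1/...##/.####
[#...#/###.#] H move#2: H01:-1/###.#/###.#, H02:+1/#.###/###.#*
[#.###/###.#] end (terminal -1, V#3); searched ....#/.##.# to 11
pass branch (H moves first from the same position):
  | [....#/.##.#] H move#1: H00:-1/##..#/.##.#*, H01:-1/.##.#/.##.#, H02:-1/..###/.##.#
  | [##..#/.##.#] V move#2: V03:+1/##.##/.####*
  | [##.##/.####] end (terminal -1, H#3); searched ....#/.##.# to 11
V moving scores -1; V passing scores +1

zugzwang(....#/.##.#, V) = True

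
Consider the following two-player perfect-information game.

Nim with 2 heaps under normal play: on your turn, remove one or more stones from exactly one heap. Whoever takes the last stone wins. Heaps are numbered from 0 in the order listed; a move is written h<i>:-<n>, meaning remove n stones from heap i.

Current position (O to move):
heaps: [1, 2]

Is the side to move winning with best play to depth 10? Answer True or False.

O winning at [(1,2)]: True

[(1,2)] O move#1: h0:-1:-1/(0,2), h1:-1:+1/(1,1)*, h1:-2:-1/(1,0)
[(1,1)] X move#2: h0:-1:-1/(0,1)*, h1:-1:-1/(1,0)
[(0,1)] O move#3: h1:-1:+1/(0,0)*
[(0,0)] end (terminal -1, X#4); searched (1,2) to 10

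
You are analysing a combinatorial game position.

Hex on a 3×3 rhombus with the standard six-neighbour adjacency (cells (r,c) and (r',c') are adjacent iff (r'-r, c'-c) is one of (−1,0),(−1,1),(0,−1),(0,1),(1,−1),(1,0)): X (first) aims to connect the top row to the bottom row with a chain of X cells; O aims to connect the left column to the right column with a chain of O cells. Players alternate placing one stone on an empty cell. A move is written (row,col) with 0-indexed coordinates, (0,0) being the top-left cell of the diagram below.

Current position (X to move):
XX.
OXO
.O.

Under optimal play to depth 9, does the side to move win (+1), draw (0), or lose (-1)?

ply 1, X at XX./OXO/.O. | (0,2)=-1→XXX/OXO/.O.; (2,0)=+1→XX./OXO/XO.*; (2,2)=-1→XX./OXO/.OX
ply 2: XX./OXO/XO. is terminal -1 (O); from XX./OXO/.O. depth 9

value(XX./OXO/.O., X) = +1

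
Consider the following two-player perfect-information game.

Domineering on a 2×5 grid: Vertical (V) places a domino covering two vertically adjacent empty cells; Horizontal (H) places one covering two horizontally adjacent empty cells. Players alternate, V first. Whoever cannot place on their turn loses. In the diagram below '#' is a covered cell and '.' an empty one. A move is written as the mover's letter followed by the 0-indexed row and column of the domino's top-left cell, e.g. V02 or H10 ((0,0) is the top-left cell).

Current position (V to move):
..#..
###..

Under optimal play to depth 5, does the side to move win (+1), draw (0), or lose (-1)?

value(..#../###.., V) = +1

ply 1, V at ..#../###.. | V03=+1→..##./####.*; V04=+1→..#.#/###.#
ply 2, H at ..##./####. | H00=-1→####./####.*
ply 3, V at ####./####. | V04=+1→#####/#####*
ply 4: #####/##### is terminal -1 (H); from ..#../###.. depth 5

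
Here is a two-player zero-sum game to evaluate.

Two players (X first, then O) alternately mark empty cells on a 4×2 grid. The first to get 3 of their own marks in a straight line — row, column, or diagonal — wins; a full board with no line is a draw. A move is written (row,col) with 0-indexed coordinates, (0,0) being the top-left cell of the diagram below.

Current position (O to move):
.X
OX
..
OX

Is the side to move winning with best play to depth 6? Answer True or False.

p1 O@[.X/OX/../OX]: (0,0)[OX/OX/../OX]-1 (2,0)[.X/OX/O./OX]+1* (2,1)[.X/OX/.O/OX]+0
p2 X@[.X/OX/O./OX] terminal -1; root [.X/OX/../OX] d6

O winning at [.X/OX/../OX]: True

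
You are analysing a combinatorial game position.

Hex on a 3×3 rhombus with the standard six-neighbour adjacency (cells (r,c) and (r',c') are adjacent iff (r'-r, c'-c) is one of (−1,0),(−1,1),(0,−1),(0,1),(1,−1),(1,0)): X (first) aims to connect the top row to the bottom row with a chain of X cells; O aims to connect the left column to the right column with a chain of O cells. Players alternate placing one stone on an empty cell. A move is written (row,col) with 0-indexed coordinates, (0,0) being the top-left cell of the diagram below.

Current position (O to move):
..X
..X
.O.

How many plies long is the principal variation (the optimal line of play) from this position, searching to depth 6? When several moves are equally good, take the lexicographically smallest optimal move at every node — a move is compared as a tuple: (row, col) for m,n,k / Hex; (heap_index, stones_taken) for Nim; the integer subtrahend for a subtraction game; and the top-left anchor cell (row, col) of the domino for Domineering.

PV length from [..X/..X/.O.]: 6 plies

p1 O@[..X/..X/.O.]: (0,0)[O.X/..X/.O.]-1* (0,1)[.OX/..X/.O.]-1 (1,0)[..X/O.X/.O.]-1 (1,1)[..X/.OX/.O.]-1 (2,0)[..X/..X/OO.]-1 (2,2)[..X/..X/.OO]-1
p2 X@[O.X/..X/.O.]: (0,1)[OXX/..X/.O.]+1* (1,0)[O.X/X.X/.O.]+1 (1,1)[O.X/.XX/.O.]+1 (2,0)[O.X/..X/XO.]+1 (2,2)[O.X/..X/.OX]+1
p3 O@[OXX/..X/.O.]: (1,0)[OXX/O.X/.O.]-1* (1,1)[OXX/.OX/.O.]-1 (2,0)[OXX/..X/OO.]-1 (2,2)[OXX/..X/.OO]-1
p4 X@[OXX/O.X/.O.]: (1,1)[OXX/OXX/.O.]+1* (2,0)[OXX/O.X/XO.]+1 (2,2)[OXX/O.X/.OX]+1
p5 O@[OXX/OXX/.O.]: (2,0)[OXX/OXX/OO.]-1* (2,2)[OXX/OXX/.OO]-1
p6 X@[OXX/OXX/OO.]: (2,2)[OXX/OXX/OOX]+1*
p7 O@[OXX/OXX/OOX] terminal -1; root [..X/..X/.O.] d6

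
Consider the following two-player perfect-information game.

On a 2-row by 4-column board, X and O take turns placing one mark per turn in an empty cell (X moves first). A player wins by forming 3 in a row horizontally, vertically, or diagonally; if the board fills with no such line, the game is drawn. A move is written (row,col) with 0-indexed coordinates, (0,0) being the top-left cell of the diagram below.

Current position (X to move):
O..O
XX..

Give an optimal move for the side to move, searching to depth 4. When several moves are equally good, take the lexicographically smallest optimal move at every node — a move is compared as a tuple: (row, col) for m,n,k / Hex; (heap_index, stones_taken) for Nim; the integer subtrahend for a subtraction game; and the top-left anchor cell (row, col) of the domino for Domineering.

[O..O/XX..] X move#1: (0,1):+0/OX.O/XX.., (0,2):+0/O.XO/XX.., (1,2):+1/O..O/XXX.*, (1,3):+0/O..O/XX.X
[O..O/XXX.] end (terminal -1, O#2); searched O..O/XX.. to 4

X's best at [O..O/XX..]: (1,2)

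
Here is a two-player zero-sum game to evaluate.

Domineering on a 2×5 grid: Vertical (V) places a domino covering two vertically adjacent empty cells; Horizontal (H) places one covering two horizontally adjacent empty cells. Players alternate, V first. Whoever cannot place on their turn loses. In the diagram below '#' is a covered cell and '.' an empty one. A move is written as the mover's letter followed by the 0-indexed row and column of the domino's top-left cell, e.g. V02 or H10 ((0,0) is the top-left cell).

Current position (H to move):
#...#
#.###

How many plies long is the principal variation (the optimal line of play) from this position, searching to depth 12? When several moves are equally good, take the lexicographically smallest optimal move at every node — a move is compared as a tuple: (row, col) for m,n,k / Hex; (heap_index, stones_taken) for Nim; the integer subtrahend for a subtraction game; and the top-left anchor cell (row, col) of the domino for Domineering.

[#...#/#.###] H move#1: H01:+1/###.#/#.###*, H02:-1/#.###/#.###
[###.#/#.###] end (terminal -1, V#2); searched #...#/#.### to 12

PV length from [#...#/#.###]: 1 ply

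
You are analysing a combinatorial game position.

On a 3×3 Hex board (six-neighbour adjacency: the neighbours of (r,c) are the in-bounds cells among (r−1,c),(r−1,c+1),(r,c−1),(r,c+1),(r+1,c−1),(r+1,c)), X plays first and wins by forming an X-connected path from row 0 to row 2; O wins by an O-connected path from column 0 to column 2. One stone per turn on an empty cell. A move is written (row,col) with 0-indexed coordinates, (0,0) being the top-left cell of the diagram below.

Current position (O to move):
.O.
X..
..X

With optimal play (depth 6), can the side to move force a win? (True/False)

p1 O@[.O./X../..X]: (0,0)[OO./X../..X]-1 (0,2)[.OO/X../..X]-1 (1,1)[.O./XO./..X]+1* (1,2)[.O./X.O/..X]-1 (2,0)[.O./X../O.X]-1 (2,1)[.O./X../.OX]-1
p2 X@[.O./XO./..X]: (0,0)[XO./XO./..X]-1* (0,2)[.OX/XO./..X]-1 (1,2)[.O./XOX/..X]-1 (2,0)[.O./XO./X.X]-1 (2,1)[.O./XO./.XX]-1
p3 O@[XO./XO./..X]: (0,2)[XOO/XO./..X]-1 (1,2)[XO./XOO/..X]-1 (2,0)[XO./XO./O.X]+1* (2,1)[XO./XO./.OX]-1
p4 X@[XO./XO./O.X]: (0,2)[XOX/XO./O.X]-1* (1,2)[XO./XOX/O.X]-1 (2,1)[XO./XO./OXX]-1
p5 O@[XOX/XO./O.X]: (1,2)[XOX/XOO/O.X]+1* (2,1)[XOX/XO./OOX]-1
p6 X@[XOX/XOO/O.X] terminal -1; root [.O./X../..X] d6

O winning at [.O./X../..X]: True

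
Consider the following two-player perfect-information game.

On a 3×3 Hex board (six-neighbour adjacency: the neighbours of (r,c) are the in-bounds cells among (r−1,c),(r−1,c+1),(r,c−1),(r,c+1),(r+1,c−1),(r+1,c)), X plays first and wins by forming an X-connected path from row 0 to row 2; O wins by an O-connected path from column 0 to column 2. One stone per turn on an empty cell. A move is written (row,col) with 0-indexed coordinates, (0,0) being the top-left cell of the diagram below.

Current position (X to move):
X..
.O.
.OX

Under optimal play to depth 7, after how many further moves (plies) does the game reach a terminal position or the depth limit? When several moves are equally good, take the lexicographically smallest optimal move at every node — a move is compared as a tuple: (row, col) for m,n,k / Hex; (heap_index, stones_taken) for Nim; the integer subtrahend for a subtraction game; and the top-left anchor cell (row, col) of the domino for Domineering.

PV length from [X../.O./.OX]: 4 plies

p1 X@[X../.O./.OX]: (0,1)[XX./.O./.OX]-1* (0,2)[X.X/.O./.OX]-1 (1,0)[X../XO./.OX]-1 (1,2)[X../.OX/.OX]-1 (2,0)[X../.O./XOX]-1
p2 O@[XX./.O./.OX]: (0,2)[XXO/.O./.OX]+1* (1,0)[XX./OO./.OX]+1 (1,2)[XX./.OO/.OX]+1 (2,0)[XX./.O./OOX]+1
p3 X@[XXO/.O./.OX]: (1,0)[XXO/XO./.OX]-1* (1,2)[XXO/.OX/.OX]-1 (2,0)[XXO/.O./XOX]-1
p4 O@[XXO/XO./.OX]: (1,2)[XXO/XOO/.OX]-1 (2,0)[XXO/XO./OOX]+1*
p5 X@[XXO/XO./OOX] terminal -1; root [X../.O./.OX] d7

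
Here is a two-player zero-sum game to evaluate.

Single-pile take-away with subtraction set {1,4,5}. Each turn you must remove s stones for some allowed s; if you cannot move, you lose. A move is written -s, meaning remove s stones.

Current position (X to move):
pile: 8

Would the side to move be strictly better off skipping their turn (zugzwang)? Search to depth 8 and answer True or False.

p1 X@[8]: -1[7]-1* -4[4]-1 -5[3]-1
p2 O@[7]: -1[6]-1 -4[3]-1 -5[2]+1*
p3 X@[2]: -1[1]-1*
p4 O@[1]: -1[0]+1*
p5 X@[0] terminal -1; root [8] d8
if X skipped the turn, O would face:
~ p1 O@[8]: -1[7]-1* -4[4]-1 -5[3]-1
~ p2 X@[7]: -1[6]-1 -4[3]-1 -5[2]+1*
~ p3 O@[2]: -1[1]-1*
~ p4 X@[1]: -1[0]+1*
~ p5 O@[0] terminal -1; root [8] d8
compare (X): move=-1 vs pass=+1

zugzwang(8, X) = True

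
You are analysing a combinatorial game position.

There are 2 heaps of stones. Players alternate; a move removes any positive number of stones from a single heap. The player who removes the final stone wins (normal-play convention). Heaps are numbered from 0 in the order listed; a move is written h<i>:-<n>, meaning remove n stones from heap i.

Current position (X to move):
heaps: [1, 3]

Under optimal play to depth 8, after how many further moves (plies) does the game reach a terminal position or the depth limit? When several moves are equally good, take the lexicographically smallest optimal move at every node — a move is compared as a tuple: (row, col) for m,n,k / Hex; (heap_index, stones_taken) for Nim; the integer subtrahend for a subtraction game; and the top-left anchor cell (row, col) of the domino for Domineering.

PV length from [(1,3)]: 3 plies

ply 1, X at (1,3) | h0:-1=-1→(0,3); h1:-1=-1→(1,2); h1:-2=+1→(1,1)*; h1:-3=-1→(1,0)
ply 2, O at (1,1) | h0:-1=-1→(0,1)*; h1:-1=-1→(1,0)
ply 3, X at (0,1) | h1:-1=+1→(0,0)*
ply 4: (0,0) is terminal -1 (O); from (1,3) depth 8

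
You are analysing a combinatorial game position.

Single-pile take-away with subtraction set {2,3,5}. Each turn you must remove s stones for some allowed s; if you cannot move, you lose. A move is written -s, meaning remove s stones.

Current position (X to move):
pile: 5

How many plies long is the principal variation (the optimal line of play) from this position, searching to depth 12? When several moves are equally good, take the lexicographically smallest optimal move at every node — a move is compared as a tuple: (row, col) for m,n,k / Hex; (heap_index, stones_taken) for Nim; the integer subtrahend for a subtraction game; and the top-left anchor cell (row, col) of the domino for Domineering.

p1 X@[5]: -2[3]-1 -3[2]-1 -5[0]+1*
p2 O@[0] terminal -1; root [5] d12

PV length from [5]: 1 ply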